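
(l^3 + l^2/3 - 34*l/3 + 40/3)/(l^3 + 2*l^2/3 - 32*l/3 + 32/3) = (3*l - 5)/(3*l - 4)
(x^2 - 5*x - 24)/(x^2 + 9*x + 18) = (x - 8)/(x + 6)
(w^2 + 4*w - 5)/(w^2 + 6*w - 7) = (w + 5)/(w + 7)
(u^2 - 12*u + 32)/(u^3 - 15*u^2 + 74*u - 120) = (u - 8)/(u^2 - 11*u + 30)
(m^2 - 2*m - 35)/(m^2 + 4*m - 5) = (m - 7)/(m - 1)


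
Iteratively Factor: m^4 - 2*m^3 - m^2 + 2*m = (m - 2)*(m^3 - m) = (m - 2)*(m + 1)*(m^2 - m) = m*(m - 2)*(m + 1)*(m - 1)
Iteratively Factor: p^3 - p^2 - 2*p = (p - 2)*(p^2 + p) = p*(p - 2)*(p + 1)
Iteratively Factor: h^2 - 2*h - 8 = (h - 4)*(h + 2)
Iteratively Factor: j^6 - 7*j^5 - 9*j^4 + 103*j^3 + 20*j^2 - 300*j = (j - 5)*(j^5 - 2*j^4 - 19*j^3 + 8*j^2 + 60*j) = j*(j - 5)*(j^4 - 2*j^3 - 19*j^2 + 8*j + 60) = j*(j - 5)^2*(j^3 + 3*j^2 - 4*j - 12) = j*(j - 5)^2*(j + 2)*(j^2 + j - 6) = j*(j - 5)^2*(j - 2)*(j + 2)*(j + 3)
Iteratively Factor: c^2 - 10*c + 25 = (c - 5)*(c - 5)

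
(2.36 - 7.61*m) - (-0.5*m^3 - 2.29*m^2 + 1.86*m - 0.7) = 0.5*m^3 + 2.29*m^2 - 9.47*m + 3.06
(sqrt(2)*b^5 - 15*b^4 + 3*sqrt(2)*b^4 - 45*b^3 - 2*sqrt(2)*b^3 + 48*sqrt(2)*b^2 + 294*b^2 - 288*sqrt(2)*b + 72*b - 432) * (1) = sqrt(2)*b^5 - 15*b^4 + 3*sqrt(2)*b^4 - 45*b^3 - 2*sqrt(2)*b^3 + 48*sqrt(2)*b^2 + 294*b^2 - 288*sqrt(2)*b + 72*b - 432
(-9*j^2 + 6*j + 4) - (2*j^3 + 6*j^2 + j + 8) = -2*j^3 - 15*j^2 + 5*j - 4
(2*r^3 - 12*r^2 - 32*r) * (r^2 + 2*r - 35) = 2*r^5 - 8*r^4 - 126*r^3 + 356*r^2 + 1120*r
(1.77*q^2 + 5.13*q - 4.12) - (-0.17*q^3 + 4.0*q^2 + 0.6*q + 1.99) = 0.17*q^3 - 2.23*q^2 + 4.53*q - 6.11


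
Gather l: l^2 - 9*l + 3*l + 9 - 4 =l^2 - 6*l + 5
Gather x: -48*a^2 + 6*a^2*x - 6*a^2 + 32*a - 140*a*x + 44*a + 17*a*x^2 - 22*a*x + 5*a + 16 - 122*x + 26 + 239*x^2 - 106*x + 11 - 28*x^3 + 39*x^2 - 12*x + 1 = -54*a^2 + 81*a - 28*x^3 + x^2*(17*a + 278) + x*(6*a^2 - 162*a - 240) + 54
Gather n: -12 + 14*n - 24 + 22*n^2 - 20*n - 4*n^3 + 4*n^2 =-4*n^3 + 26*n^2 - 6*n - 36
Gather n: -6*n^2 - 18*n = -6*n^2 - 18*n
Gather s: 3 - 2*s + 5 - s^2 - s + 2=-s^2 - 3*s + 10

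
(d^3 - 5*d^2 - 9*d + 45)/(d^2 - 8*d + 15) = d + 3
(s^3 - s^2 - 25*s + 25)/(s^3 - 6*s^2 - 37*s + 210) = (s^2 + 4*s - 5)/(s^2 - s - 42)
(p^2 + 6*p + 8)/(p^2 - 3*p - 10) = (p + 4)/(p - 5)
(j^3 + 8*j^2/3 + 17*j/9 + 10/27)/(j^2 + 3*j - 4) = (27*j^3 + 72*j^2 + 51*j + 10)/(27*(j^2 + 3*j - 4))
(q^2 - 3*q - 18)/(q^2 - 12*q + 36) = (q + 3)/(q - 6)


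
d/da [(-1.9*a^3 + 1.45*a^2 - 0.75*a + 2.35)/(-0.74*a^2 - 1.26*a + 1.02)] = (1.406*a^4 + 4.788*a^3 - 8.196*a^2 + 6.436*a + 2.196)/(0.5476*a^4 + 1.8648*a^3 + 0.0780000000000001*a^2 - 2.5704*a + 1.0404)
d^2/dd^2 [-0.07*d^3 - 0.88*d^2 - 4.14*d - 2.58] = -0.42*d - 1.76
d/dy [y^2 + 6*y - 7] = 2*y + 6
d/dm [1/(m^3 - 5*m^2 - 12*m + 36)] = (-3*m^2 + 10*m + 12)/(m^3 - 5*m^2 - 12*m + 36)^2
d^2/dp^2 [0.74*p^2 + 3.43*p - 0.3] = 1.48000000000000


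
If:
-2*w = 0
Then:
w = 0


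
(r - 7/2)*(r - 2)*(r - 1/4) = r^3 - 23*r^2/4 + 67*r/8 - 7/4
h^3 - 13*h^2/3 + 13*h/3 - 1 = (h - 3)*(h - 1)*(h - 1/3)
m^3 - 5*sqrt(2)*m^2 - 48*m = m*(m - 8*sqrt(2))*(m + 3*sqrt(2))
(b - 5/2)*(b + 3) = b^2 + b/2 - 15/2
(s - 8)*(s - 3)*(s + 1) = s^3 - 10*s^2 + 13*s + 24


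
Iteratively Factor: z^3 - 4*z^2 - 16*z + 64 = (z - 4)*(z^2 - 16) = (z - 4)^2*(z + 4)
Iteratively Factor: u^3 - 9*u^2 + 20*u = (u - 4)*(u^2 - 5*u) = u*(u - 4)*(u - 5)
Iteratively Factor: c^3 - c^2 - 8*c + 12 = (c - 2)*(c^2 + c - 6) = (c - 2)*(c + 3)*(c - 2)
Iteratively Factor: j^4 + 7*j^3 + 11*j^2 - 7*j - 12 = (j + 4)*(j^3 + 3*j^2 - j - 3) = (j - 1)*(j + 4)*(j^2 + 4*j + 3) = (j - 1)*(j + 3)*(j + 4)*(j + 1)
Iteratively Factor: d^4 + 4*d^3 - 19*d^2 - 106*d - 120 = (d + 2)*(d^3 + 2*d^2 - 23*d - 60) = (d - 5)*(d + 2)*(d^2 + 7*d + 12) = (d - 5)*(d + 2)*(d + 3)*(d + 4)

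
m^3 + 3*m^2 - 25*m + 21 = (m - 3)*(m - 1)*(m + 7)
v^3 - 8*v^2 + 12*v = v*(v - 6)*(v - 2)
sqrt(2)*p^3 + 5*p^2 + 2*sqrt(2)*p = p*(p + 2*sqrt(2))*(sqrt(2)*p + 1)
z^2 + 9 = (z - 3*I)*(z + 3*I)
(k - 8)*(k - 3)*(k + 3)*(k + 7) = k^4 - k^3 - 65*k^2 + 9*k + 504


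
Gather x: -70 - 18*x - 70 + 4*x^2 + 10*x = 4*x^2 - 8*x - 140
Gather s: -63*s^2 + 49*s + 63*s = -63*s^2 + 112*s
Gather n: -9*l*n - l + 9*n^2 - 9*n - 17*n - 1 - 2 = -l + 9*n^2 + n*(-9*l - 26) - 3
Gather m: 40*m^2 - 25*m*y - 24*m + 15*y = 40*m^2 + m*(-25*y - 24) + 15*y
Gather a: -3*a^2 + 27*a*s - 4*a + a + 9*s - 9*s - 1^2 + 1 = -3*a^2 + a*(27*s - 3)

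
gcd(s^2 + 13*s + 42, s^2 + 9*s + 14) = s + 7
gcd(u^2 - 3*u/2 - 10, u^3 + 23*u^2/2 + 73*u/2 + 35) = u + 5/2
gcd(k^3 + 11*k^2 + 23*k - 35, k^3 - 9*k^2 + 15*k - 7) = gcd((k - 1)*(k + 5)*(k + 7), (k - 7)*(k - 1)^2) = k - 1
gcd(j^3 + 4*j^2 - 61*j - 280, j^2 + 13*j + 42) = j + 7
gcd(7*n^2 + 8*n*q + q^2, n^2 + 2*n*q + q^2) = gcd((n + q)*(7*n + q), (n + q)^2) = n + q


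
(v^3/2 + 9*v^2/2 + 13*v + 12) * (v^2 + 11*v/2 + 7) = v^5/2 + 29*v^4/4 + 165*v^3/4 + 115*v^2 + 157*v + 84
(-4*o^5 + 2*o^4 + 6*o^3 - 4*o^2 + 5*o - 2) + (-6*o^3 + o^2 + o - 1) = -4*o^5 + 2*o^4 - 3*o^2 + 6*o - 3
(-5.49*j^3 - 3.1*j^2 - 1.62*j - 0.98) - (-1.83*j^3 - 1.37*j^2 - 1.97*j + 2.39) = -3.66*j^3 - 1.73*j^2 + 0.35*j - 3.37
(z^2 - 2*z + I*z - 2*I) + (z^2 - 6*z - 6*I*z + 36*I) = 2*z^2 - 8*z - 5*I*z + 34*I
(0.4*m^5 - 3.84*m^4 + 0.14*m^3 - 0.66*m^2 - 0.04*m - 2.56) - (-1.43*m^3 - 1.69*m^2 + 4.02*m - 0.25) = 0.4*m^5 - 3.84*m^4 + 1.57*m^3 + 1.03*m^2 - 4.06*m - 2.31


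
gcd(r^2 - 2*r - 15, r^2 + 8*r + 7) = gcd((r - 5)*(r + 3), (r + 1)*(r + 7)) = 1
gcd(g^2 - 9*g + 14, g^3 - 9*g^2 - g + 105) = g - 7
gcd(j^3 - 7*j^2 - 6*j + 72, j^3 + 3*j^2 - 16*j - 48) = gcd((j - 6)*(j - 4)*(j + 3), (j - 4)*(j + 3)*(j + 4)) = j^2 - j - 12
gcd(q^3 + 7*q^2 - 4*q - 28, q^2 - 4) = q^2 - 4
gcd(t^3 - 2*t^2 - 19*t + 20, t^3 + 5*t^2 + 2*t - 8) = t^2 + 3*t - 4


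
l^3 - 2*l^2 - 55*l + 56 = (l - 8)*(l - 1)*(l + 7)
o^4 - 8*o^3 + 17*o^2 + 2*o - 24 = (o - 4)*(o - 3)*(o - 2)*(o + 1)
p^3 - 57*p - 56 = (p - 8)*(p + 1)*(p + 7)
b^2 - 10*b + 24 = (b - 6)*(b - 4)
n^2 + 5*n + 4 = (n + 1)*(n + 4)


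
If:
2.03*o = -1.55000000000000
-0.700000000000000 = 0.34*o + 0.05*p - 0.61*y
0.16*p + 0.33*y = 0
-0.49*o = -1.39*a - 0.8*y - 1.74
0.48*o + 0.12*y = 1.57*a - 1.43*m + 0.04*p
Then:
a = -1.88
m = -1.89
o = -0.76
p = -1.27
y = 0.62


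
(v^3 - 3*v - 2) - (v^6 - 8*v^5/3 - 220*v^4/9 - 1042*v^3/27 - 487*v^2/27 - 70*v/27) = -v^6 + 8*v^5/3 + 220*v^4/9 + 1069*v^3/27 + 487*v^2/27 - 11*v/27 - 2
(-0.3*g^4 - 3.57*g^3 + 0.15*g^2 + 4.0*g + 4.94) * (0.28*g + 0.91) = -0.084*g^5 - 1.2726*g^4 - 3.2067*g^3 + 1.2565*g^2 + 5.0232*g + 4.4954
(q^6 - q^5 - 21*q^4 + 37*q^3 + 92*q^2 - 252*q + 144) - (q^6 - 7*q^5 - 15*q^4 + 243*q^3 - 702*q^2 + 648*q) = 6*q^5 - 6*q^4 - 206*q^3 + 794*q^2 - 900*q + 144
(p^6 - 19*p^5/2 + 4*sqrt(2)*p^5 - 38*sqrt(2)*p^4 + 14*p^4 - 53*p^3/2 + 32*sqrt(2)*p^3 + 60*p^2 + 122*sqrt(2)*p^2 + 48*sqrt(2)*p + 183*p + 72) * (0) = 0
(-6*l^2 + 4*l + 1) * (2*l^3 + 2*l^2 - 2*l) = -12*l^5 - 4*l^4 + 22*l^3 - 6*l^2 - 2*l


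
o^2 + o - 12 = (o - 3)*(o + 4)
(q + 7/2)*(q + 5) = q^2 + 17*q/2 + 35/2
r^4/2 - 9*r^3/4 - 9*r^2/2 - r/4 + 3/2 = (r/2 + 1/2)*(r - 6)*(r - 1/2)*(r + 1)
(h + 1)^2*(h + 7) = h^3 + 9*h^2 + 15*h + 7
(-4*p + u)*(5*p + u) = -20*p^2 + p*u + u^2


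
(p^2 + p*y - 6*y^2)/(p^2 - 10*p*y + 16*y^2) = (-p - 3*y)/(-p + 8*y)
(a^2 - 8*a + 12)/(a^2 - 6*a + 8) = (a - 6)/(a - 4)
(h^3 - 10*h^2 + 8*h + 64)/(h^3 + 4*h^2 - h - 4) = (h^3 - 10*h^2 + 8*h + 64)/(h^3 + 4*h^2 - h - 4)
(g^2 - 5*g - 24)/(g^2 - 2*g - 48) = (g + 3)/(g + 6)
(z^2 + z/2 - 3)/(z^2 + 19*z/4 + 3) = 2*(2*z^2 + z - 6)/(4*z^2 + 19*z + 12)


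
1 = 1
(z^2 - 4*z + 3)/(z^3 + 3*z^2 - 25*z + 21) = 1/(z + 7)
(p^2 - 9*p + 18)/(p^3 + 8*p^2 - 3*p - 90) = (p - 6)/(p^2 + 11*p + 30)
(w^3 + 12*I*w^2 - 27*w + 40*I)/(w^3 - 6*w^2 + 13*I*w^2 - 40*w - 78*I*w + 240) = (w - I)/(w - 6)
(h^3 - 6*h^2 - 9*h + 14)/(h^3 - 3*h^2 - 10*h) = (h^2 - 8*h + 7)/(h*(h - 5))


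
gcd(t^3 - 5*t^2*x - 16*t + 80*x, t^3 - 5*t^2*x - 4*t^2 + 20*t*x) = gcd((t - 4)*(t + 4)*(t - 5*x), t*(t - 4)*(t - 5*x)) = -t^2 + 5*t*x + 4*t - 20*x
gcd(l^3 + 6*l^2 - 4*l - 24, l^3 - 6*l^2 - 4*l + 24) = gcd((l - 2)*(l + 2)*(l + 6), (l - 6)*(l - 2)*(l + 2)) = l^2 - 4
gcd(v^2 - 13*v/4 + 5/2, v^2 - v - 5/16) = v - 5/4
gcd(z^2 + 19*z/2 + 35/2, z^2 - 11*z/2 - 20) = z + 5/2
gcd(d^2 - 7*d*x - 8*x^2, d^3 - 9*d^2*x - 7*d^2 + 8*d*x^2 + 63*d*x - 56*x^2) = -d + 8*x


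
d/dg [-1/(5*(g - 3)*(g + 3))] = 2*g/(5*(g - 3)^2*(g + 3)^2)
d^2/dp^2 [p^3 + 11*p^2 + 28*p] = 6*p + 22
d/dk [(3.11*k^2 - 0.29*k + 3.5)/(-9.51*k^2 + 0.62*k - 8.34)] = (-0.829699999999999*k^2 + 14.6952*k + 0.2486)/(90.4401*k^4 - 11.7924*k^3 + 159.0112*k^2 - 10.3416*k + 69.5556)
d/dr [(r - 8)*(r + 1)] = 2*r - 7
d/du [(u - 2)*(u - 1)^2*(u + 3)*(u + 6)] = 5*u^4 + 20*u^3 - 39*u^2 - 58*u + 72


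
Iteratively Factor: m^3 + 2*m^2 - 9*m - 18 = (m - 3)*(m^2 + 5*m + 6) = (m - 3)*(m + 2)*(m + 3)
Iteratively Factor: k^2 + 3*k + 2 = (k + 1)*(k + 2)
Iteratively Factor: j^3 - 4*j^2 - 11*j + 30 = (j + 3)*(j^2 - 7*j + 10) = (j - 5)*(j + 3)*(j - 2)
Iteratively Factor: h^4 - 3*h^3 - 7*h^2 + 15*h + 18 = (h + 1)*(h^3 - 4*h^2 - 3*h + 18) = (h - 3)*(h + 1)*(h^2 - h - 6) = (h - 3)*(h + 1)*(h + 2)*(h - 3)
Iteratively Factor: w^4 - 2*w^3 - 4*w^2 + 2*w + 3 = (w + 1)*(w^3 - 3*w^2 - w + 3) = (w + 1)^2*(w^2 - 4*w + 3) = (w - 3)*(w + 1)^2*(w - 1)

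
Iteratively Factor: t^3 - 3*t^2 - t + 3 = (t + 1)*(t^2 - 4*t + 3) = (t - 3)*(t + 1)*(t - 1)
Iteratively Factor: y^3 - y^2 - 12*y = (y)*(y^2 - y - 12) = y*(y + 3)*(y - 4)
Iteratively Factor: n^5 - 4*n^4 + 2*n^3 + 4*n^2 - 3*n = (n - 1)*(n^4 - 3*n^3 - n^2 + 3*n) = (n - 1)*(n + 1)*(n^3 - 4*n^2 + 3*n) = (n - 3)*(n - 1)*(n + 1)*(n^2 - n) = (n - 3)*(n - 1)^2*(n + 1)*(n)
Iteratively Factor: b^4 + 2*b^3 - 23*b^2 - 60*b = (b + 4)*(b^3 - 2*b^2 - 15*b) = (b - 5)*(b + 4)*(b^2 + 3*b) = (b - 5)*(b + 3)*(b + 4)*(b)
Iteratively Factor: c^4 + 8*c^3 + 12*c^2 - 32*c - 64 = (c + 4)*(c^3 + 4*c^2 - 4*c - 16) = (c + 4)^2*(c^2 - 4) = (c - 2)*(c + 4)^2*(c + 2)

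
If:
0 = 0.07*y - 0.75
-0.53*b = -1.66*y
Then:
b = 33.56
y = 10.71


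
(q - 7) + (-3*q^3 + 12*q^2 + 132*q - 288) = -3*q^3 + 12*q^2 + 133*q - 295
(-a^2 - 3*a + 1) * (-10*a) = 10*a^3 + 30*a^2 - 10*a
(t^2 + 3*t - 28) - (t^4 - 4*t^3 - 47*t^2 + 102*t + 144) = -t^4 + 4*t^3 + 48*t^2 - 99*t - 172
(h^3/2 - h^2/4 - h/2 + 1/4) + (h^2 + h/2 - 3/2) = h^3/2 + 3*h^2/4 - 5/4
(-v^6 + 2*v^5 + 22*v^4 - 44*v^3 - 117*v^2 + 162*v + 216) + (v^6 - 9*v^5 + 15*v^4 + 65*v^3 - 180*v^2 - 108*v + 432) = -7*v^5 + 37*v^4 + 21*v^3 - 297*v^2 + 54*v + 648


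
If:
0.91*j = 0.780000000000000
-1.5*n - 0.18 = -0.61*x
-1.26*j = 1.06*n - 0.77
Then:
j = 0.86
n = -0.29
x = -0.42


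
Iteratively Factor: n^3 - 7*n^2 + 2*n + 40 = (n + 2)*(n^2 - 9*n + 20) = (n - 4)*(n + 2)*(n - 5)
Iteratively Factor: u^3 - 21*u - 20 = (u + 4)*(u^2 - 4*u - 5) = (u + 1)*(u + 4)*(u - 5)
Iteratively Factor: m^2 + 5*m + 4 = (m + 4)*(m + 1)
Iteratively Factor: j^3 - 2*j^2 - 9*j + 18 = (j - 3)*(j^2 + j - 6) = (j - 3)*(j - 2)*(j + 3)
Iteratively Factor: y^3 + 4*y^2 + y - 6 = (y + 2)*(y^2 + 2*y - 3) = (y + 2)*(y + 3)*(y - 1)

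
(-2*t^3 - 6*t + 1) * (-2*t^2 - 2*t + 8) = 4*t^5 + 4*t^4 - 4*t^3 + 10*t^2 - 50*t + 8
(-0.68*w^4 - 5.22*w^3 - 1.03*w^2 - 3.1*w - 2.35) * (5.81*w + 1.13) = -3.9508*w^5 - 31.0966*w^4 - 11.8829*w^3 - 19.1749*w^2 - 17.1565*w - 2.6555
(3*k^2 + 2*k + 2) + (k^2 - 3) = 4*k^2 + 2*k - 1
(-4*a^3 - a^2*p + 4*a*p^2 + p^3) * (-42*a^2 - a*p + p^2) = 168*a^5 + 46*a^4*p - 171*a^3*p^2 - 47*a^2*p^3 + 3*a*p^4 + p^5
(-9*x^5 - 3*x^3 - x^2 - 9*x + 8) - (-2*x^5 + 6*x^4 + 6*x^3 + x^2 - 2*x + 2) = -7*x^5 - 6*x^4 - 9*x^3 - 2*x^2 - 7*x + 6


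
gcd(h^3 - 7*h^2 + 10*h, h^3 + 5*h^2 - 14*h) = h^2 - 2*h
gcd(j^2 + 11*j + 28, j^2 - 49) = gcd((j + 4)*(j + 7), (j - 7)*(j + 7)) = j + 7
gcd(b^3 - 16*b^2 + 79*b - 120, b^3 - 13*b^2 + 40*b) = b^2 - 13*b + 40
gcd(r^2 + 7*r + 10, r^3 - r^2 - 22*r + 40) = r + 5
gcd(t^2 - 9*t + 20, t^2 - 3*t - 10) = t - 5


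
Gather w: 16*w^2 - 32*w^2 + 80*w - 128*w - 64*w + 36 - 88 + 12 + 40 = -16*w^2 - 112*w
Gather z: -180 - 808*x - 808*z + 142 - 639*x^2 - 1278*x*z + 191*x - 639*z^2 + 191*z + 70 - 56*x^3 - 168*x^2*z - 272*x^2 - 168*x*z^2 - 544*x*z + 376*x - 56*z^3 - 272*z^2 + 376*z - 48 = -56*x^3 - 911*x^2 - 241*x - 56*z^3 + z^2*(-168*x - 911) + z*(-168*x^2 - 1822*x - 241) - 16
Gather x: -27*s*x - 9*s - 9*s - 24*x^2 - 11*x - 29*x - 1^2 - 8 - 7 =-18*s - 24*x^2 + x*(-27*s - 40) - 16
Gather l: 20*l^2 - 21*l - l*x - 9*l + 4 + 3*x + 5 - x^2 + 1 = 20*l^2 + l*(-x - 30) - x^2 + 3*x + 10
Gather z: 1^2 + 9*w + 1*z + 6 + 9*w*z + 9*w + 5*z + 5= 18*w + z*(9*w + 6) + 12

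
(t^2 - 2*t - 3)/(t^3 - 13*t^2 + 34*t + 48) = (t - 3)/(t^2 - 14*t + 48)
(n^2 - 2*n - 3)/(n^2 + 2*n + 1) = (n - 3)/(n + 1)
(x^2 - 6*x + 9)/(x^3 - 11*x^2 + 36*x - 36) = (x - 3)/(x^2 - 8*x + 12)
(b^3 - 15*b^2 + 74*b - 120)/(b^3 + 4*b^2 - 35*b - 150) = (b^2 - 9*b + 20)/(b^2 + 10*b + 25)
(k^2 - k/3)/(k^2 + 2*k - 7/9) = 3*k/(3*k + 7)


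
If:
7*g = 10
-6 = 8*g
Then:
No Solution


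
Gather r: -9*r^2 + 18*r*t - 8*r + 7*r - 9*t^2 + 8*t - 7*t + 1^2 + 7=-9*r^2 + r*(18*t - 1) - 9*t^2 + t + 8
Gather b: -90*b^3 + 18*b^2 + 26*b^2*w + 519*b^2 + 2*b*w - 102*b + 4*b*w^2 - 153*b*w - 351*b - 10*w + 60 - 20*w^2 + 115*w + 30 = -90*b^3 + b^2*(26*w + 537) + b*(4*w^2 - 151*w - 453) - 20*w^2 + 105*w + 90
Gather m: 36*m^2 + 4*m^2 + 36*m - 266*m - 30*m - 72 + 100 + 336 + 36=40*m^2 - 260*m + 400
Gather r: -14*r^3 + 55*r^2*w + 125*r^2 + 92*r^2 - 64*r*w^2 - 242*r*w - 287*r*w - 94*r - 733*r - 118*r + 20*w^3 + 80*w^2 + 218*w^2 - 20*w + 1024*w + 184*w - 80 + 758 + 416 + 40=-14*r^3 + r^2*(55*w + 217) + r*(-64*w^2 - 529*w - 945) + 20*w^3 + 298*w^2 + 1188*w + 1134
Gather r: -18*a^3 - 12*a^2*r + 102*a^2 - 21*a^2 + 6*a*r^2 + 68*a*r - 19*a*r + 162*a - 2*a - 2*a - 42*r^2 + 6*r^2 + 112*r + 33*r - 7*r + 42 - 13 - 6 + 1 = -18*a^3 + 81*a^2 + 158*a + r^2*(6*a - 36) + r*(-12*a^2 + 49*a + 138) + 24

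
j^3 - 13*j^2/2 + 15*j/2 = j*(j - 5)*(j - 3/2)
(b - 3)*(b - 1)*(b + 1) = b^3 - 3*b^2 - b + 3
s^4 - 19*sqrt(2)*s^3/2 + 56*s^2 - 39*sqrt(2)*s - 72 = (s - 4*sqrt(2))*(s - 3*sqrt(2))^2*(s + sqrt(2)/2)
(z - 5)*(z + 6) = z^2 + z - 30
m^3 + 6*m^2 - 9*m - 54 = (m - 3)*(m + 3)*(m + 6)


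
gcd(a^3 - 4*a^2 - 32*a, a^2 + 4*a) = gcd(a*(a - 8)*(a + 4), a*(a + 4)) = a^2 + 4*a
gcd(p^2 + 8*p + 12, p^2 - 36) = p + 6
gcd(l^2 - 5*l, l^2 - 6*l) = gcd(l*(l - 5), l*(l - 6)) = l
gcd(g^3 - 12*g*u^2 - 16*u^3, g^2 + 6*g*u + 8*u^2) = g + 2*u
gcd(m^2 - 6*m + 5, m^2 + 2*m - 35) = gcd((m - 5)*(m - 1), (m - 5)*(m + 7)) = m - 5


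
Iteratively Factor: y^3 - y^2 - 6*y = (y - 3)*(y^2 + 2*y) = (y - 3)*(y + 2)*(y)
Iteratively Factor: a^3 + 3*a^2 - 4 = (a + 2)*(a^2 + a - 2) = (a - 1)*(a + 2)*(a + 2)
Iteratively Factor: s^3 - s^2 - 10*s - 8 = (s - 4)*(s^2 + 3*s + 2) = (s - 4)*(s + 1)*(s + 2)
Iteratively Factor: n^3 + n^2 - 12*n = (n + 4)*(n^2 - 3*n) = (n - 3)*(n + 4)*(n)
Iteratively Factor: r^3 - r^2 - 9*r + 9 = (r - 3)*(r^2 + 2*r - 3) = (r - 3)*(r + 3)*(r - 1)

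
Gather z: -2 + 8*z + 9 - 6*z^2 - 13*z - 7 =-6*z^2 - 5*z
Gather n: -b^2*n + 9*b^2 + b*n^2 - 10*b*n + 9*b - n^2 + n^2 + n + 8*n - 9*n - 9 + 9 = 9*b^2 + b*n^2 + 9*b + n*(-b^2 - 10*b)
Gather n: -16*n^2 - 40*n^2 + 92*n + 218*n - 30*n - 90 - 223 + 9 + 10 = -56*n^2 + 280*n - 294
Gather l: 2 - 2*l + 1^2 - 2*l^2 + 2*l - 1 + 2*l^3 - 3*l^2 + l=2*l^3 - 5*l^2 + l + 2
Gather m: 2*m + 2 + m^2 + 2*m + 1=m^2 + 4*m + 3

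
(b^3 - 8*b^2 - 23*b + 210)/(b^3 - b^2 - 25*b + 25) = (b^2 - 13*b + 42)/(b^2 - 6*b + 5)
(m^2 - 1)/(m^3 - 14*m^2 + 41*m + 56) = (m - 1)/(m^2 - 15*m + 56)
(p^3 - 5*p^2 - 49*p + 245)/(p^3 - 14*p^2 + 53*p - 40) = (p^2 - 49)/(p^2 - 9*p + 8)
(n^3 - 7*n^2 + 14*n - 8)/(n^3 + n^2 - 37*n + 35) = (n^2 - 6*n + 8)/(n^2 + 2*n - 35)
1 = 1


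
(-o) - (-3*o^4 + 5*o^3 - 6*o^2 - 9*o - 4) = 3*o^4 - 5*o^3 + 6*o^2 + 8*o + 4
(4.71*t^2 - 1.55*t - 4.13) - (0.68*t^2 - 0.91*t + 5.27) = 4.03*t^2 - 0.64*t - 9.4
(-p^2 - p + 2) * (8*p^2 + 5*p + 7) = -8*p^4 - 13*p^3 + 4*p^2 + 3*p + 14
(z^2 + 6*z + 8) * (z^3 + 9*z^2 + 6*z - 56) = z^5 + 15*z^4 + 68*z^3 + 52*z^2 - 288*z - 448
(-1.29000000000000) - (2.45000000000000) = -3.74000000000000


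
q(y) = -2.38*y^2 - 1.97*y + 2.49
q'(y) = -4.76*y - 1.97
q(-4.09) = -29.27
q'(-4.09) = 17.50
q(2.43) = -16.35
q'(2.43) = -13.54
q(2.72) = -20.48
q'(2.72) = -14.92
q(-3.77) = -23.91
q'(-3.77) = 15.98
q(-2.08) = -3.71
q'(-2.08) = 7.93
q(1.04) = -2.13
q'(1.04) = -6.92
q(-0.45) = 2.89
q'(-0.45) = 0.17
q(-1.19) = 1.46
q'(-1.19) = 3.69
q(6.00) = -95.01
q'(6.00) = -30.53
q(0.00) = 2.49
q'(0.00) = -1.97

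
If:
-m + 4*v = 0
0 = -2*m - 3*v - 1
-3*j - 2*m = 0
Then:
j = 8/33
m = -4/11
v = -1/11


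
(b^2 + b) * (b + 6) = b^3 + 7*b^2 + 6*b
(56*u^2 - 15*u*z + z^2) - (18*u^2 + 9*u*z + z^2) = 38*u^2 - 24*u*z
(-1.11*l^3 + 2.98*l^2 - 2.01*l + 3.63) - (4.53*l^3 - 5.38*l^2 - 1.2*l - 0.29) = -5.64*l^3 + 8.36*l^2 - 0.81*l + 3.92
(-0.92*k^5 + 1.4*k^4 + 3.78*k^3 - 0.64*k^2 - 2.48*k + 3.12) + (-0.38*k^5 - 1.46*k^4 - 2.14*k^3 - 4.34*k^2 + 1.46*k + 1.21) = -1.3*k^5 - 0.0600000000000001*k^4 + 1.64*k^3 - 4.98*k^2 - 1.02*k + 4.33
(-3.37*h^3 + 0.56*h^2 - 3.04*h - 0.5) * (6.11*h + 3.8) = -20.5907*h^4 - 9.3844*h^3 - 16.4464*h^2 - 14.607*h - 1.9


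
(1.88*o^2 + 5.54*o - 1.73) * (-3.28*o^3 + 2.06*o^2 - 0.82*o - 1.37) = -6.1664*o^5 - 14.2984*o^4 + 15.5452*o^3 - 10.6822*o^2 - 6.1712*o + 2.3701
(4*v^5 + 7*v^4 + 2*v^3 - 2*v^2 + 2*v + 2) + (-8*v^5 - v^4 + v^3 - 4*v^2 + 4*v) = -4*v^5 + 6*v^4 + 3*v^3 - 6*v^2 + 6*v + 2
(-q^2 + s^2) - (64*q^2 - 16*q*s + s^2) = -65*q^2 + 16*q*s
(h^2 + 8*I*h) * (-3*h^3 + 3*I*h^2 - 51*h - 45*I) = -3*h^5 - 21*I*h^4 - 75*h^3 - 453*I*h^2 + 360*h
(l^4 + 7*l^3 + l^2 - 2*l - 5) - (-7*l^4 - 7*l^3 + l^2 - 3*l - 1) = 8*l^4 + 14*l^3 + l - 4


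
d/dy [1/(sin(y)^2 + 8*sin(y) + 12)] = -2*(sin(y) + 4)*cos(y)/(sin(y)^2 + 8*sin(y) + 12)^2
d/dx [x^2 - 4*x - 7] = 2*x - 4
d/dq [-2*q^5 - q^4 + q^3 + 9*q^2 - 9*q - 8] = -10*q^4 - 4*q^3 + 3*q^2 + 18*q - 9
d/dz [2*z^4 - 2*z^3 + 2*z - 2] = 8*z^3 - 6*z^2 + 2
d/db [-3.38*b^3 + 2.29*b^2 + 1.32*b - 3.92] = -10.14*b^2 + 4.58*b + 1.32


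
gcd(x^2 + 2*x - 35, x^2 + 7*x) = x + 7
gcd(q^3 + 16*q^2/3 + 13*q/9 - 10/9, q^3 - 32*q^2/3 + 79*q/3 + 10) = 1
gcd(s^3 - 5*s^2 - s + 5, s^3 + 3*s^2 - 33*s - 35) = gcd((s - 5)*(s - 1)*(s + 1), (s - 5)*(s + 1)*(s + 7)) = s^2 - 4*s - 5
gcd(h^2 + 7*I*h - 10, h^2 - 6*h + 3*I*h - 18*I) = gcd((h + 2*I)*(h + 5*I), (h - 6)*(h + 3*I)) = 1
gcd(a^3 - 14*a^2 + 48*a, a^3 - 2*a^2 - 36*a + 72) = a - 6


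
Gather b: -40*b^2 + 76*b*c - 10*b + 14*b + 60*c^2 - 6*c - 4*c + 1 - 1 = -40*b^2 + b*(76*c + 4) + 60*c^2 - 10*c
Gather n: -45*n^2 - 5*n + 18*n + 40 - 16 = -45*n^2 + 13*n + 24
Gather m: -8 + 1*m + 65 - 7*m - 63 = -6*m - 6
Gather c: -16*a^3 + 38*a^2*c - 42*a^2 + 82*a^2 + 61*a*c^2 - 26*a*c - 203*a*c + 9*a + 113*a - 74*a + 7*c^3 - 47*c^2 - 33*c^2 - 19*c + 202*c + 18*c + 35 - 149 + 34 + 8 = -16*a^3 + 40*a^2 + 48*a + 7*c^3 + c^2*(61*a - 80) + c*(38*a^2 - 229*a + 201) - 72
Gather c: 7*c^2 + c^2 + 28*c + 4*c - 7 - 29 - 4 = 8*c^2 + 32*c - 40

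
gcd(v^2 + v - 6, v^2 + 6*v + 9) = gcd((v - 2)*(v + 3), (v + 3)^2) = v + 3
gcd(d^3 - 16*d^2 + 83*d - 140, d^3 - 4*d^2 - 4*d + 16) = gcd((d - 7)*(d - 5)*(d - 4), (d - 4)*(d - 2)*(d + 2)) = d - 4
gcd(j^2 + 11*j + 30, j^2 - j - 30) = j + 5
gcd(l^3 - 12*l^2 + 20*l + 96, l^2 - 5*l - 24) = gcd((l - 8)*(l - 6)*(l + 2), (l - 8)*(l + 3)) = l - 8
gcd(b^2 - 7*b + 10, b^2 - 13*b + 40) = b - 5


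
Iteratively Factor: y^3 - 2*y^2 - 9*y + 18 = (y - 2)*(y^2 - 9) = (y - 3)*(y - 2)*(y + 3)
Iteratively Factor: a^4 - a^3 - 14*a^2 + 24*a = (a - 2)*(a^3 + a^2 - 12*a) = (a - 3)*(a - 2)*(a^2 + 4*a) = a*(a - 3)*(a - 2)*(a + 4)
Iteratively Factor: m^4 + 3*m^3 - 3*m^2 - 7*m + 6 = (m - 1)*(m^3 + 4*m^2 + m - 6) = (m - 1)*(m + 3)*(m^2 + m - 2) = (m - 1)^2*(m + 3)*(m + 2)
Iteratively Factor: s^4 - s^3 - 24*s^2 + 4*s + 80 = (s - 5)*(s^3 + 4*s^2 - 4*s - 16) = (s - 5)*(s + 4)*(s^2 - 4) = (s - 5)*(s + 2)*(s + 4)*(s - 2)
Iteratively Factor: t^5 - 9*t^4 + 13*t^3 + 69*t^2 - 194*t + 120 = (t + 3)*(t^4 - 12*t^3 + 49*t^2 - 78*t + 40) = (t - 2)*(t + 3)*(t^3 - 10*t^2 + 29*t - 20) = (t - 5)*(t - 2)*(t + 3)*(t^2 - 5*t + 4) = (t - 5)*(t - 2)*(t - 1)*(t + 3)*(t - 4)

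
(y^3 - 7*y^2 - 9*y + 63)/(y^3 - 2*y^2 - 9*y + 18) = (y - 7)/(y - 2)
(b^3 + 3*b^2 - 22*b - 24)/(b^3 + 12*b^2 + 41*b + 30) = (b - 4)/(b + 5)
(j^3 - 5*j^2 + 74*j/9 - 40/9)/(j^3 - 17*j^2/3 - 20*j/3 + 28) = (9*j^2 - 27*j + 20)/(3*(3*j^2 - 11*j - 42))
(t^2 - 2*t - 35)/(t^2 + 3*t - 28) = (t^2 - 2*t - 35)/(t^2 + 3*t - 28)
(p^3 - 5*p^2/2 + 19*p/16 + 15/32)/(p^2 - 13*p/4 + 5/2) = (8*p^2 - 10*p - 3)/(8*(p - 2))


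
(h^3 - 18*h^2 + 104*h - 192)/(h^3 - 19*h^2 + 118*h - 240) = (h - 4)/(h - 5)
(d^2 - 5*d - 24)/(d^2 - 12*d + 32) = (d + 3)/(d - 4)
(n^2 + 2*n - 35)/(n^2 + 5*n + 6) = (n^2 + 2*n - 35)/(n^2 + 5*n + 6)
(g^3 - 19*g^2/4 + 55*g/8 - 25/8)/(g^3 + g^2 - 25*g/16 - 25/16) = 2*(2*g^2 - 7*g + 5)/(4*g^2 + 9*g + 5)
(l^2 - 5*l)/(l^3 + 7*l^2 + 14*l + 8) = l*(l - 5)/(l^3 + 7*l^2 + 14*l + 8)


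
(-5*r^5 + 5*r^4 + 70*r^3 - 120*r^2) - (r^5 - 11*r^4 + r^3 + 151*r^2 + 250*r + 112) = -6*r^5 + 16*r^4 + 69*r^3 - 271*r^2 - 250*r - 112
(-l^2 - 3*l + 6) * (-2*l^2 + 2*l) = 2*l^4 + 4*l^3 - 18*l^2 + 12*l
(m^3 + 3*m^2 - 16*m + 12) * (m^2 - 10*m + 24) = m^5 - 7*m^4 - 22*m^3 + 244*m^2 - 504*m + 288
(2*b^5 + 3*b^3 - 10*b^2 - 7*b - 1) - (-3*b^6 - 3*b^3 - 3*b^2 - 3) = 3*b^6 + 2*b^5 + 6*b^3 - 7*b^2 - 7*b + 2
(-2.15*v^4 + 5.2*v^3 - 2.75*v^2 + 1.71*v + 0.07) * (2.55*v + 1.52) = -5.4825*v^5 + 9.992*v^4 + 0.891500000000002*v^3 + 0.1805*v^2 + 2.7777*v + 0.1064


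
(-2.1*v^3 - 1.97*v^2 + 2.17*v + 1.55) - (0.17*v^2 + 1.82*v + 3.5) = -2.1*v^3 - 2.14*v^2 + 0.35*v - 1.95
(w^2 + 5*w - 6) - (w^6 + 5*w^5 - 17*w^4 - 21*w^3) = -w^6 - 5*w^5 + 17*w^4 + 21*w^3 + w^2 + 5*w - 6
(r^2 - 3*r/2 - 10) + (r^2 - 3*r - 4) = 2*r^2 - 9*r/2 - 14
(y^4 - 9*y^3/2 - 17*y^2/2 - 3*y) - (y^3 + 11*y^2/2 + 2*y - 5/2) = y^4 - 11*y^3/2 - 14*y^2 - 5*y + 5/2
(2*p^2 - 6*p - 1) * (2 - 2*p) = -4*p^3 + 16*p^2 - 10*p - 2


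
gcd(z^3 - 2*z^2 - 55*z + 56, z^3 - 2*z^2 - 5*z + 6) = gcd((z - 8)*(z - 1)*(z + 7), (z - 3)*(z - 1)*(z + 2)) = z - 1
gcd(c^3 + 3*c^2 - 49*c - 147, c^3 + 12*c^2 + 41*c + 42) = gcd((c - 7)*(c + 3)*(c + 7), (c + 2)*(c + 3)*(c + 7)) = c^2 + 10*c + 21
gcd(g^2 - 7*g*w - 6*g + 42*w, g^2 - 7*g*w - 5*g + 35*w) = -g + 7*w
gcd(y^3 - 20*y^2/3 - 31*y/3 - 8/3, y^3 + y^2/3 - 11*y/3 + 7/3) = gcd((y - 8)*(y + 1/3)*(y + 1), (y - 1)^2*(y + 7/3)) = 1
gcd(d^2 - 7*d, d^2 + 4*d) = d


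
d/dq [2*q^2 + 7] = 4*q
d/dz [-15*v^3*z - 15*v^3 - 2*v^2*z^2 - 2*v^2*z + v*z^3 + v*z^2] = v*(-15*v^2 - 4*v*z - 2*v + 3*z^2 + 2*z)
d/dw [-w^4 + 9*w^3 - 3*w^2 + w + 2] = -4*w^3 + 27*w^2 - 6*w + 1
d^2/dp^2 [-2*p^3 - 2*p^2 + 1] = -12*p - 4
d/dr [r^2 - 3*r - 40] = 2*r - 3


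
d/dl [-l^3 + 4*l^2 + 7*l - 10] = -3*l^2 + 8*l + 7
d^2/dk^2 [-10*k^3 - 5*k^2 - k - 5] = -60*k - 10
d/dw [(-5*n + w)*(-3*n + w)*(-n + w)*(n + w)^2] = -7*n^4 + 44*n^3*w + 18*n^2*w^2 - 28*n*w^3 + 5*w^4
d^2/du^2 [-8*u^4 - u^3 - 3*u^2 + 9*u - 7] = -96*u^2 - 6*u - 6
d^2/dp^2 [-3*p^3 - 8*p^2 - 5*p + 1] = -18*p - 16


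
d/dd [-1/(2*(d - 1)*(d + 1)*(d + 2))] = ((d - 1)*(d + 1) + (d - 1)*(d + 2) + (d + 1)*(d + 2))/(2*(d - 1)^2*(d + 1)^2*(d + 2)^2)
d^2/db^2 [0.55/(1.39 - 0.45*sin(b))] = (0.111375*sin(b)^2 + 0.344025*sin(b) - 0.22275)/(0.45*sin(b) - 1.39)^3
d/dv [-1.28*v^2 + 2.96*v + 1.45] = 2.96 - 2.56*v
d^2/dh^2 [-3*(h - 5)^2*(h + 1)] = 54 - 18*h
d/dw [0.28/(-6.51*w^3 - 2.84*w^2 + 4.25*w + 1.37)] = (5.4684*w^2 + 1.5904*w - 1.19)/(6.51*w^3 + 2.84*w^2 - 4.25*w - 1.37)^2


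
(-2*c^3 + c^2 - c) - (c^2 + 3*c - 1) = -2*c^3 - 4*c + 1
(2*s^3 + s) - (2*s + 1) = 2*s^3 - s - 1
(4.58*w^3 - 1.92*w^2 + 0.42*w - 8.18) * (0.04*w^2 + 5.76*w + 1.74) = 0.1832*w^5 + 26.304*w^4 - 3.0732*w^3 - 1.2488*w^2 - 46.386*w - 14.2332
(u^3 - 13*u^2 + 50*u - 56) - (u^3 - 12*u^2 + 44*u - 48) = -u^2 + 6*u - 8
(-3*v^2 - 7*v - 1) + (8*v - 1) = -3*v^2 + v - 2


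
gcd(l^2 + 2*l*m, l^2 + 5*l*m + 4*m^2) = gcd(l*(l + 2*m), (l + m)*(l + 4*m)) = 1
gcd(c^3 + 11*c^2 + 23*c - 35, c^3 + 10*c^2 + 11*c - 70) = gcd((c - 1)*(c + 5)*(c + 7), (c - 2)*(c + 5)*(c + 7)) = c^2 + 12*c + 35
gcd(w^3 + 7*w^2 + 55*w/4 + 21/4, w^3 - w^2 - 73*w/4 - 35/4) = w^2 + 4*w + 7/4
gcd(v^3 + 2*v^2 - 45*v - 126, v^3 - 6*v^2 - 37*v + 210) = v^2 - v - 42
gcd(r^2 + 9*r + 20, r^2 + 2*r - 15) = r + 5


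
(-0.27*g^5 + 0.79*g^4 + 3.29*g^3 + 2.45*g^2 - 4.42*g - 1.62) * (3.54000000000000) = -0.9558*g^5 + 2.7966*g^4 + 11.6466*g^3 + 8.673*g^2 - 15.6468*g - 5.7348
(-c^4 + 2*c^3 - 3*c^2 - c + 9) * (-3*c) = 3*c^5 - 6*c^4 + 9*c^3 + 3*c^2 - 27*c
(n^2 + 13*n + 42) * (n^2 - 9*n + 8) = n^4 + 4*n^3 - 67*n^2 - 274*n + 336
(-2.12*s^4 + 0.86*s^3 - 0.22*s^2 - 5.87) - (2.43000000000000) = -2.12*s^4 + 0.86*s^3 - 0.22*s^2 - 8.3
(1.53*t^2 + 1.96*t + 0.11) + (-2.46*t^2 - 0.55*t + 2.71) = -0.93*t^2 + 1.41*t + 2.82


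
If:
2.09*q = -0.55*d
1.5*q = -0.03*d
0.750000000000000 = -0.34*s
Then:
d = 0.00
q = 0.00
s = -2.21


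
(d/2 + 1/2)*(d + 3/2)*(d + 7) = d^3/2 + 19*d^2/4 + 19*d/2 + 21/4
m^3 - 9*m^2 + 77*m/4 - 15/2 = (m - 6)*(m - 5/2)*(m - 1/2)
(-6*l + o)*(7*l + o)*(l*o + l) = -42*l^3*o - 42*l^3 + l^2*o^2 + l^2*o + l*o^3 + l*o^2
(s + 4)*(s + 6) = s^2 + 10*s + 24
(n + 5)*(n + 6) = n^2 + 11*n + 30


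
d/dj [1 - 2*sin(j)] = -2*cos(j)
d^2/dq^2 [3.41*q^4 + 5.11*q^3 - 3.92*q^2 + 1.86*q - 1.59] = 40.92*q^2 + 30.66*q - 7.84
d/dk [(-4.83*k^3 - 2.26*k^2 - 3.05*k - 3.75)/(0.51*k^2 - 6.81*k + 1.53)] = (-2.4633*k^4 + 65.7846*k^3 - 5.2236*k^2 - 3.0906*k - 30.204)/(0.2601*k^4 - 6.9462*k^3 + 47.9367*k^2 - 20.8386*k + 2.3409)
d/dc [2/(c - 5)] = -2/(c - 5)^2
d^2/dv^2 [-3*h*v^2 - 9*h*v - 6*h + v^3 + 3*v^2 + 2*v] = -6*h + 6*v + 6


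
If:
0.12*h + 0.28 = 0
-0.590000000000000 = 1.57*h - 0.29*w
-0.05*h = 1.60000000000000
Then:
No Solution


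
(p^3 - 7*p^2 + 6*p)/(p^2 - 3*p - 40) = p*(-p^2 + 7*p - 6)/(-p^2 + 3*p + 40)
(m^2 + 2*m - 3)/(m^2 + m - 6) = (m - 1)/(m - 2)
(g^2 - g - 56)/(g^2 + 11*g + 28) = (g - 8)/(g + 4)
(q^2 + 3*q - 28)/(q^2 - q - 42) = (-q^2 - 3*q + 28)/(-q^2 + q + 42)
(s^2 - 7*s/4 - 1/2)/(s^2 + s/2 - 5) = (4*s + 1)/(2*(2*s + 5))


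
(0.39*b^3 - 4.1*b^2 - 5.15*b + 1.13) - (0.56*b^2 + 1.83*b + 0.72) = 0.39*b^3 - 4.66*b^2 - 6.98*b + 0.41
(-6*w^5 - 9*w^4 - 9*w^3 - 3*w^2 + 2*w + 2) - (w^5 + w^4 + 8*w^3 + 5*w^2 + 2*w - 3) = -7*w^5 - 10*w^4 - 17*w^3 - 8*w^2 + 5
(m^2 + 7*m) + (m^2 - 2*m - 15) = 2*m^2 + 5*m - 15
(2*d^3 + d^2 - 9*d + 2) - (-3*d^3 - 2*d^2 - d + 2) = 5*d^3 + 3*d^2 - 8*d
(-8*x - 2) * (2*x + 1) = -16*x^2 - 12*x - 2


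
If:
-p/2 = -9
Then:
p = 18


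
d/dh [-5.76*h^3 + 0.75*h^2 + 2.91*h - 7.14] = -17.28*h^2 + 1.5*h + 2.91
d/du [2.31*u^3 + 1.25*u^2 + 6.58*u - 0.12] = 6.93*u^2 + 2.5*u + 6.58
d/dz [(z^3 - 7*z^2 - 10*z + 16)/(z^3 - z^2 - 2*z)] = 2*(3*z^4 + 8*z^3 - 22*z^2 + 16*z + 16)/(z^2*(z^4 - 2*z^3 - 3*z^2 + 4*z + 4))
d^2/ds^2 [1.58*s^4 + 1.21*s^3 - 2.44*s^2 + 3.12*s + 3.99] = 18.96*s^2 + 7.26*s - 4.88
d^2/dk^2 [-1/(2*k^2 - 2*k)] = (k*(k - 1) - (2*k - 1)^2)/(k^3*(k - 1)^3)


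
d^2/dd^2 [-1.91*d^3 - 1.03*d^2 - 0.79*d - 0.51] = -11.46*d - 2.06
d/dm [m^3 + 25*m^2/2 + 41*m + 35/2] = 3*m^2 + 25*m + 41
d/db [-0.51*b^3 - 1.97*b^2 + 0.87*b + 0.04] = -1.53*b^2 - 3.94*b + 0.87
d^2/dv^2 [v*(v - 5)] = 2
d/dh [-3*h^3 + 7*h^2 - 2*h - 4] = -9*h^2 + 14*h - 2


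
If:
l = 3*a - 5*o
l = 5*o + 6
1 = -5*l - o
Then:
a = -77/39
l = 1/26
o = -31/26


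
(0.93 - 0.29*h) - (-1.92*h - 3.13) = 1.63*h + 4.06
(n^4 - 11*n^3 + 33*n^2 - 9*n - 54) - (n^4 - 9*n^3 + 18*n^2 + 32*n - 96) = -2*n^3 + 15*n^2 - 41*n + 42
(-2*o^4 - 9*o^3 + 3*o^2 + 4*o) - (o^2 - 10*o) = -2*o^4 - 9*o^3 + 2*o^2 + 14*o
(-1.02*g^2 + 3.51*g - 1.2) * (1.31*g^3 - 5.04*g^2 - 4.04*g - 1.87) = -1.3362*g^5 + 9.7389*g^4 - 15.1416*g^3 - 6.225*g^2 - 1.7157*g + 2.244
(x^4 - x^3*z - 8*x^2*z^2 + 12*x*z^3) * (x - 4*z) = x^5 - 5*x^4*z - 4*x^3*z^2 + 44*x^2*z^3 - 48*x*z^4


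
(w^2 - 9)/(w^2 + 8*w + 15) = (w - 3)/(w + 5)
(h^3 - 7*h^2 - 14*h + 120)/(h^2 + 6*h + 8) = (h^2 - 11*h + 30)/(h + 2)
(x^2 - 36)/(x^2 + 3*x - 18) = (x - 6)/(x - 3)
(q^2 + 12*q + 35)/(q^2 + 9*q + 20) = (q + 7)/(q + 4)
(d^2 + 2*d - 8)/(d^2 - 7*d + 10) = (d + 4)/(d - 5)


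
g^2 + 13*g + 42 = (g + 6)*(g + 7)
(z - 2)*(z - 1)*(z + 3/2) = z^3 - 3*z^2/2 - 5*z/2 + 3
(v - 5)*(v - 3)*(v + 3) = v^3 - 5*v^2 - 9*v + 45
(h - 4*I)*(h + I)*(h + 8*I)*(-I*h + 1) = -I*h^4 + 6*h^3 - 23*I*h^2 + 60*h + 32*I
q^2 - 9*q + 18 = (q - 6)*(q - 3)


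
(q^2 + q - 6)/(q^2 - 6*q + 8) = (q + 3)/(q - 4)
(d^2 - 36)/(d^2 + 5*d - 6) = (d - 6)/(d - 1)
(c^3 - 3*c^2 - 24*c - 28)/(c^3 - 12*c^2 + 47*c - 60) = (c^3 - 3*c^2 - 24*c - 28)/(c^3 - 12*c^2 + 47*c - 60)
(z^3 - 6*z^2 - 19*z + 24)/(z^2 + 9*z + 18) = (z^2 - 9*z + 8)/(z + 6)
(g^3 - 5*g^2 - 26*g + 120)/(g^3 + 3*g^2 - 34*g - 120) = (g - 4)/(g + 4)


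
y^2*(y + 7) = y^3 + 7*y^2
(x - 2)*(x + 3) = x^2 + x - 6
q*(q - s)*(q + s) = q^3 - q*s^2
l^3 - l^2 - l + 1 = (l - 1)^2*(l + 1)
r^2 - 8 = (r - 2*sqrt(2))*(r + 2*sqrt(2))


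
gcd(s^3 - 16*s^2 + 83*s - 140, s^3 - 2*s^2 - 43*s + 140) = s^2 - 9*s + 20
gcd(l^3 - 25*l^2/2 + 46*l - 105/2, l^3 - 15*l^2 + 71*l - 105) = l^2 - 10*l + 21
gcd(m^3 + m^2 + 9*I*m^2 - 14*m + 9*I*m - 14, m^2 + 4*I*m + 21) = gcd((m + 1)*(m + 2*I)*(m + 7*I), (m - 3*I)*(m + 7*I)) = m + 7*I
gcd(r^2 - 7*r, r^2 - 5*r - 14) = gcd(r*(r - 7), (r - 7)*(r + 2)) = r - 7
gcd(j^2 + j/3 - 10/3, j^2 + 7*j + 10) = j + 2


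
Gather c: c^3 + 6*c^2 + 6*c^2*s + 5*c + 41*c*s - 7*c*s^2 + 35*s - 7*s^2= c^3 + c^2*(6*s + 6) + c*(-7*s^2 + 41*s + 5) - 7*s^2 + 35*s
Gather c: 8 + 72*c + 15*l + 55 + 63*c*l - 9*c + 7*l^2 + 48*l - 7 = c*(63*l + 63) + 7*l^2 + 63*l + 56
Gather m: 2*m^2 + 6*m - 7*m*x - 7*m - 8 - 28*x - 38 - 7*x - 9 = 2*m^2 + m*(-7*x - 1) - 35*x - 55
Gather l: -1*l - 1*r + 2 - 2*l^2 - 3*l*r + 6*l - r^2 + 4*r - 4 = -2*l^2 + l*(5 - 3*r) - r^2 + 3*r - 2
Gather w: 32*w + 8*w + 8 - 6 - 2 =40*w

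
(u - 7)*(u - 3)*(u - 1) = u^3 - 11*u^2 + 31*u - 21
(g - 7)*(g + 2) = g^2 - 5*g - 14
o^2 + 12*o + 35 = (o + 5)*(o + 7)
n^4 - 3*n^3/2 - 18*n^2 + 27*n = n*(n - 3/2)*(n - 3*sqrt(2))*(n + 3*sqrt(2))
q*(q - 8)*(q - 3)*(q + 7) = q^4 - 4*q^3 - 53*q^2 + 168*q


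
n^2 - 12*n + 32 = (n - 8)*(n - 4)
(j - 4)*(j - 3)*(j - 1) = j^3 - 8*j^2 + 19*j - 12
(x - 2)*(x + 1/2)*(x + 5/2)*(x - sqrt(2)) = x^4 - sqrt(2)*x^3 + x^3 - 19*x^2/4 - sqrt(2)*x^2 - 5*x/2 + 19*sqrt(2)*x/4 + 5*sqrt(2)/2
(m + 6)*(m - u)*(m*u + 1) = m^3*u - m^2*u^2 + 6*m^2*u + m^2 - 6*m*u^2 - m*u + 6*m - 6*u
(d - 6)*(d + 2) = d^2 - 4*d - 12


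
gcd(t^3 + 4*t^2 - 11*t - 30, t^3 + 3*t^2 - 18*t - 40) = t^2 + 7*t + 10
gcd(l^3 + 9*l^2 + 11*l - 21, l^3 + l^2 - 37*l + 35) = l^2 + 6*l - 7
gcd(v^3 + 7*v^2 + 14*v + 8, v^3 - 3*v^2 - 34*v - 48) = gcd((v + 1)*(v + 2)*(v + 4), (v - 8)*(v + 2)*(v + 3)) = v + 2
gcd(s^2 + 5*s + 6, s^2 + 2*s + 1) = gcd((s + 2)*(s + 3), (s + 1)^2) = 1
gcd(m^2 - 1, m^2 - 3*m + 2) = m - 1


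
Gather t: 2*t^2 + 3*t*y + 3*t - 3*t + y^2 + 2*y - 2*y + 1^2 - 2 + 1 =2*t^2 + 3*t*y + y^2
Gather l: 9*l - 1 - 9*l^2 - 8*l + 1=-9*l^2 + l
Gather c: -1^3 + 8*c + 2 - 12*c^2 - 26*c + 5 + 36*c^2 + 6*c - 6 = 24*c^2 - 12*c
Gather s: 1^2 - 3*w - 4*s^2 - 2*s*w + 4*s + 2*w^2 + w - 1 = -4*s^2 + s*(4 - 2*w) + 2*w^2 - 2*w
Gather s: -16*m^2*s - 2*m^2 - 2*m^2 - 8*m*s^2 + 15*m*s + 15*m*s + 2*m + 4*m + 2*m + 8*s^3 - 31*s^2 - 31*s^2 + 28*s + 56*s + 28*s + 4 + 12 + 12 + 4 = -4*m^2 + 8*m + 8*s^3 + s^2*(-8*m - 62) + s*(-16*m^2 + 30*m + 112) + 32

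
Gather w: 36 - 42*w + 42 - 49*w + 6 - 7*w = 84 - 98*w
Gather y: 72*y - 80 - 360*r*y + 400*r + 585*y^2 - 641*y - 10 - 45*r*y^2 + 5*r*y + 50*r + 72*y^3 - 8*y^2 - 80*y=450*r + 72*y^3 + y^2*(577 - 45*r) + y*(-355*r - 649) - 90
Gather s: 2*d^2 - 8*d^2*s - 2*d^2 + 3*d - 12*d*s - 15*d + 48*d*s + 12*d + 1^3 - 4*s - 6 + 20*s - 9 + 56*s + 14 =s*(-8*d^2 + 36*d + 72)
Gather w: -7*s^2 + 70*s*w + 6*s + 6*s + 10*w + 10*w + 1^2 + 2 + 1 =-7*s^2 + 12*s + w*(70*s + 20) + 4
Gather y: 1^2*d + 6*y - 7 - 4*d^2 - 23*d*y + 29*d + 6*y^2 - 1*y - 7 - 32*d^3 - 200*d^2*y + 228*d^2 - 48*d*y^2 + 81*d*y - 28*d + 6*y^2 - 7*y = -32*d^3 + 224*d^2 + 2*d + y^2*(12 - 48*d) + y*(-200*d^2 + 58*d - 2) - 14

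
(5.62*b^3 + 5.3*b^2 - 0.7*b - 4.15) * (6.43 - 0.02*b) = -0.1124*b^4 + 36.0306*b^3 + 34.093*b^2 - 4.418*b - 26.6845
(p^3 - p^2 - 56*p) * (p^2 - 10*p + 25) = p^5 - 11*p^4 - 21*p^3 + 535*p^2 - 1400*p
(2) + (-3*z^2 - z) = -3*z^2 - z + 2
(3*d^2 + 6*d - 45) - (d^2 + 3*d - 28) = 2*d^2 + 3*d - 17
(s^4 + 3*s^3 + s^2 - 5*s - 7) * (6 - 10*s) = -10*s^5 - 24*s^4 + 8*s^3 + 56*s^2 + 40*s - 42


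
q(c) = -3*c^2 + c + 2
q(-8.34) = -215.01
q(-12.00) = -442.00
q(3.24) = -26.25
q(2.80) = -18.72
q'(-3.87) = 24.22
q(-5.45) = -92.56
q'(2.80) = -15.80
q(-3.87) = -46.80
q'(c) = 1 - 6*c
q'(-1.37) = 9.22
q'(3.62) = -20.72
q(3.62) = -33.69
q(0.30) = 2.03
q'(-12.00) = 73.00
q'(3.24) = -18.44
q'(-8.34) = 51.04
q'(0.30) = -0.80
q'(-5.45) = 33.70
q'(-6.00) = 37.00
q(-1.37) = -5.00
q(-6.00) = -112.00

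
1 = 1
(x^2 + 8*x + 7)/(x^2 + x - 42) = (x + 1)/(x - 6)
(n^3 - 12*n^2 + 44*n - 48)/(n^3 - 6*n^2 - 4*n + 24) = (n - 4)/(n + 2)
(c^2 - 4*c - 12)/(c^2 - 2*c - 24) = (c + 2)/(c + 4)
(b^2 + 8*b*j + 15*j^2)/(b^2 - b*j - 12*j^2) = (b + 5*j)/(b - 4*j)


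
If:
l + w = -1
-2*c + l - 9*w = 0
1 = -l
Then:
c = -1/2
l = -1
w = 0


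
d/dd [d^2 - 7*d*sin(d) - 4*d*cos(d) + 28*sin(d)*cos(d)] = 4*d*sin(d) - 7*d*cos(d) + 2*d - 7*sin(d) - 4*cos(d) + 28*cos(2*d)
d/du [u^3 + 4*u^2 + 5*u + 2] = 3*u^2 + 8*u + 5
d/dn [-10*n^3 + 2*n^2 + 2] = 2*n*(2 - 15*n)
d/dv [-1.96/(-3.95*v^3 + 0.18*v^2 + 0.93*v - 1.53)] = (-23.226*v^2 + 0.7056*v + 1.8228)/(3.95*v^3 - 0.18*v^2 - 0.93*v + 1.53)^2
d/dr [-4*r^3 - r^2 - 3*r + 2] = -12*r^2 - 2*r - 3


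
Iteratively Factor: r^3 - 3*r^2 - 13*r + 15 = (r + 3)*(r^2 - 6*r + 5) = (r - 5)*(r + 3)*(r - 1)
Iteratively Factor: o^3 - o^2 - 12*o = (o)*(o^2 - o - 12) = o*(o + 3)*(o - 4)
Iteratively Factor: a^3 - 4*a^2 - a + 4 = (a - 4)*(a^2 - 1) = (a - 4)*(a + 1)*(a - 1)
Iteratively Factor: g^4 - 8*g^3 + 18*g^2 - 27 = (g - 3)*(g^3 - 5*g^2 + 3*g + 9) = (g - 3)^2*(g^2 - 2*g - 3) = (g - 3)^2*(g + 1)*(g - 3)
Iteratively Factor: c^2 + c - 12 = (c + 4)*(c - 3)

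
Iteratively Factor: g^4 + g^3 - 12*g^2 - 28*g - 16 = (g + 1)*(g^3 - 12*g - 16) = (g + 1)*(g + 2)*(g^2 - 2*g - 8) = (g - 4)*(g + 1)*(g + 2)*(g + 2)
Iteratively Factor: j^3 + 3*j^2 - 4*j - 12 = (j + 2)*(j^2 + j - 6) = (j + 2)*(j + 3)*(j - 2)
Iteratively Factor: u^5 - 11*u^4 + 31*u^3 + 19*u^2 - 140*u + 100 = (u - 1)*(u^4 - 10*u^3 + 21*u^2 + 40*u - 100) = (u - 5)*(u - 1)*(u^3 - 5*u^2 - 4*u + 20) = (u - 5)*(u - 2)*(u - 1)*(u^2 - 3*u - 10) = (u - 5)^2*(u - 2)*(u - 1)*(u + 2)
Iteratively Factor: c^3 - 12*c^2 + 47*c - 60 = (c - 5)*(c^2 - 7*c + 12) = (c - 5)*(c - 3)*(c - 4)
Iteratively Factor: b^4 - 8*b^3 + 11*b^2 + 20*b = (b)*(b^3 - 8*b^2 + 11*b + 20) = b*(b - 4)*(b^2 - 4*b - 5) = b*(b - 4)*(b + 1)*(b - 5)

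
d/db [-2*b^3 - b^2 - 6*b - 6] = -6*b^2 - 2*b - 6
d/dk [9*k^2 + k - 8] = 18*k + 1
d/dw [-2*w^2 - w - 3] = -4*w - 1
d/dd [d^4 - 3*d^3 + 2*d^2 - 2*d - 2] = 4*d^3 - 9*d^2 + 4*d - 2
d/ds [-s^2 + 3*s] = 3 - 2*s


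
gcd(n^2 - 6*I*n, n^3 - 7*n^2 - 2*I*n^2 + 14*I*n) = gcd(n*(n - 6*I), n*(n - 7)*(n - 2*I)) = n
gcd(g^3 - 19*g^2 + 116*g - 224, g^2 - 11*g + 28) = g^2 - 11*g + 28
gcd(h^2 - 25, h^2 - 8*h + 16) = 1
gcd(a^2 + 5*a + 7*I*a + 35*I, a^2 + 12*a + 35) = a + 5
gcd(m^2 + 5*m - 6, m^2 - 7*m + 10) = 1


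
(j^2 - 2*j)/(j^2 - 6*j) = (j - 2)/(j - 6)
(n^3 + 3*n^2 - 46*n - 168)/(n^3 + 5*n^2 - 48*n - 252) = (n + 4)/(n + 6)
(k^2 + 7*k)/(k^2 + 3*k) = (k + 7)/(k + 3)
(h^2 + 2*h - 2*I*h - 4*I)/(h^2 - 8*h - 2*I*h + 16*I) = (h + 2)/(h - 8)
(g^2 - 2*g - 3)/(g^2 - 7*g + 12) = (g + 1)/(g - 4)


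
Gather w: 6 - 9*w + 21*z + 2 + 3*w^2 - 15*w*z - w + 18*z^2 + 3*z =3*w^2 + w*(-15*z - 10) + 18*z^2 + 24*z + 8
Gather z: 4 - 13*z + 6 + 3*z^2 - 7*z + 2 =3*z^2 - 20*z + 12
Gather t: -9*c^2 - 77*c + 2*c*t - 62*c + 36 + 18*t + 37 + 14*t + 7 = -9*c^2 - 139*c + t*(2*c + 32) + 80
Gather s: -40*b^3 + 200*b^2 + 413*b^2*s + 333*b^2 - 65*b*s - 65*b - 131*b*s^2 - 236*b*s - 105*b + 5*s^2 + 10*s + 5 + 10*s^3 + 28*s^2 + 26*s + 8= -40*b^3 + 533*b^2 - 170*b + 10*s^3 + s^2*(33 - 131*b) + s*(413*b^2 - 301*b + 36) + 13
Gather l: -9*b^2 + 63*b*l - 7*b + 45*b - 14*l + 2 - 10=-9*b^2 + 38*b + l*(63*b - 14) - 8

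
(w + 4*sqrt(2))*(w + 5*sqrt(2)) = w^2 + 9*sqrt(2)*w + 40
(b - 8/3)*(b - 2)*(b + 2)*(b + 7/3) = b^4 - b^3/3 - 92*b^2/9 + 4*b/3 + 224/9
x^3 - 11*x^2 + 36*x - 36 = (x - 6)*(x - 3)*(x - 2)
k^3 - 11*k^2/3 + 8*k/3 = k*(k - 8/3)*(k - 1)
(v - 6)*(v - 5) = v^2 - 11*v + 30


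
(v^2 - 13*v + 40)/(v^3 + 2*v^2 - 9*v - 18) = (v^2 - 13*v + 40)/(v^3 + 2*v^2 - 9*v - 18)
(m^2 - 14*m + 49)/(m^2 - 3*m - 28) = (m - 7)/(m + 4)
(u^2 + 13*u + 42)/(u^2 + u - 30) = (u + 7)/(u - 5)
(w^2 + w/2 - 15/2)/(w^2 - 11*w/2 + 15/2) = (w + 3)/(w - 3)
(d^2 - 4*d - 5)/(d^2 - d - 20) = (d + 1)/(d + 4)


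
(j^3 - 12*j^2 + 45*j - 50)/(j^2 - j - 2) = (j^2 - 10*j + 25)/(j + 1)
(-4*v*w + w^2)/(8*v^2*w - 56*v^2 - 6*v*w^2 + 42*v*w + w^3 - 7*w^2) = -w/(2*v*w - 14*v - w^2 + 7*w)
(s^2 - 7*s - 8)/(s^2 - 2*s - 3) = (s - 8)/(s - 3)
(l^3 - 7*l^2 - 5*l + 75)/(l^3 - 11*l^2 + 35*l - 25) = (l + 3)/(l - 1)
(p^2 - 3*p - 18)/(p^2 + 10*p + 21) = (p - 6)/(p + 7)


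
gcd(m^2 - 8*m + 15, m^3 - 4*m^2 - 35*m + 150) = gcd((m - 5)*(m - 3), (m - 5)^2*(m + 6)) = m - 5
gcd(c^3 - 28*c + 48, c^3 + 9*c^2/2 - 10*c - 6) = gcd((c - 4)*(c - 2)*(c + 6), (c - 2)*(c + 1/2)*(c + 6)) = c^2 + 4*c - 12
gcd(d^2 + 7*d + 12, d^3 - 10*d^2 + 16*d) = 1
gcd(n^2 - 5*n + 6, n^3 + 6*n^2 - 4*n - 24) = n - 2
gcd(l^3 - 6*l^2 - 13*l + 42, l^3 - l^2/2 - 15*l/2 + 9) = l^2 + l - 6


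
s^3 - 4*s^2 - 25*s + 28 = (s - 7)*(s - 1)*(s + 4)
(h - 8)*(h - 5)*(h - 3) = h^3 - 16*h^2 + 79*h - 120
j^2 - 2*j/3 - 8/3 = (j - 2)*(j + 4/3)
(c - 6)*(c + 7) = c^2 + c - 42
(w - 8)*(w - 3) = w^2 - 11*w + 24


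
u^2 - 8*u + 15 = (u - 5)*(u - 3)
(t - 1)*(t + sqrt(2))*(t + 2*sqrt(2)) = t^3 - t^2 + 3*sqrt(2)*t^2 - 3*sqrt(2)*t + 4*t - 4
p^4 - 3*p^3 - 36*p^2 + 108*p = p*(p - 6)*(p - 3)*(p + 6)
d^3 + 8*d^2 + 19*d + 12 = (d + 1)*(d + 3)*(d + 4)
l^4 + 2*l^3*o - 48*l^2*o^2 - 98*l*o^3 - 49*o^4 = (l - 7*o)*(l + o)^2*(l + 7*o)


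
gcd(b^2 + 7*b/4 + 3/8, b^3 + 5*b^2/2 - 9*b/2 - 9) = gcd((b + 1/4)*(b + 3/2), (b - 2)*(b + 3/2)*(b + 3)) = b + 3/2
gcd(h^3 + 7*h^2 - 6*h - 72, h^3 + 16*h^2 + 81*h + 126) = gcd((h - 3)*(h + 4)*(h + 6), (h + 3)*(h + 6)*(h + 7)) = h + 6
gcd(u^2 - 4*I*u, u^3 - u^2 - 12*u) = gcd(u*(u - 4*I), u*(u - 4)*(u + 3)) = u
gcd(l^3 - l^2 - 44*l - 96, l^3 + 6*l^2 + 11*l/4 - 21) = l + 4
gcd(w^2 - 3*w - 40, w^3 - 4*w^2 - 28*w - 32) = w - 8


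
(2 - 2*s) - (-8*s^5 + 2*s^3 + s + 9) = 8*s^5 - 2*s^3 - 3*s - 7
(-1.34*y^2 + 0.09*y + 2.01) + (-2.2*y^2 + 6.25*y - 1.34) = -3.54*y^2 + 6.34*y + 0.67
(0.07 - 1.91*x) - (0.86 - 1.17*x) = -0.74*x - 0.79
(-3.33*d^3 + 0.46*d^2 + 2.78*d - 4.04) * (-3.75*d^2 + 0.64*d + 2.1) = 12.4875*d^5 - 3.8562*d^4 - 17.1236*d^3 + 17.8952*d^2 + 3.2524*d - 8.484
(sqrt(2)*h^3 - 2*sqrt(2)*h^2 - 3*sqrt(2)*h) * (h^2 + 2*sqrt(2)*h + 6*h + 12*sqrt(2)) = sqrt(2)*h^5 + 4*h^4 + 4*sqrt(2)*h^4 - 15*sqrt(2)*h^3 + 16*h^3 - 60*h^2 - 18*sqrt(2)*h^2 - 72*h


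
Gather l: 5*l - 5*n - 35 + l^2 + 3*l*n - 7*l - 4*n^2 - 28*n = l^2 + l*(3*n - 2) - 4*n^2 - 33*n - 35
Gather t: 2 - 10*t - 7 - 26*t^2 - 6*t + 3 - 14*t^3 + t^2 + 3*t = -14*t^3 - 25*t^2 - 13*t - 2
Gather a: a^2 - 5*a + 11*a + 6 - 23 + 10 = a^2 + 6*a - 7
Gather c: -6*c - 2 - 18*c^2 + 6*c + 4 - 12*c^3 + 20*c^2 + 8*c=-12*c^3 + 2*c^2 + 8*c + 2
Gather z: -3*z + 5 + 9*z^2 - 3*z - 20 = 9*z^2 - 6*z - 15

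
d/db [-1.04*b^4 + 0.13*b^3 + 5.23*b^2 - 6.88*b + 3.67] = -4.16*b^3 + 0.39*b^2 + 10.46*b - 6.88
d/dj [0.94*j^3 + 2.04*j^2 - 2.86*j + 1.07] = 2.82*j^2 + 4.08*j - 2.86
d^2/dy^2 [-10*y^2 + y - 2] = -20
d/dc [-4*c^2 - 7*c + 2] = -8*c - 7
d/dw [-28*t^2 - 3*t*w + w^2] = -3*t + 2*w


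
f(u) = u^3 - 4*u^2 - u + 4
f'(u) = 3*u^2 - 8*u - 1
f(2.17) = -6.79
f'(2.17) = -4.23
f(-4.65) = -178.38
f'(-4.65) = 101.07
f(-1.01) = -0.10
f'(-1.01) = 10.14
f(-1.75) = -11.86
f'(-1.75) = 22.19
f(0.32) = 3.30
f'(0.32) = -3.25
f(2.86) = -8.18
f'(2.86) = 0.66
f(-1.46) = -6.18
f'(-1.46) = 17.07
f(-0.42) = 3.64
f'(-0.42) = 2.89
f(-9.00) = -1040.00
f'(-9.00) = 314.00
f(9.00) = 400.00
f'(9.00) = 170.00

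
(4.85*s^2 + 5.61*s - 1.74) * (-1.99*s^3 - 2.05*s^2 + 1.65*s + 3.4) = -9.6515*s^5 - 21.1064*s^4 - 0.0353999999999992*s^3 + 29.3135*s^2 + 16.203*s - 5.916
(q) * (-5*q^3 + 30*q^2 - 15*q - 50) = -5*q^4 + 30*q^3 - 15*q^2 - 50*q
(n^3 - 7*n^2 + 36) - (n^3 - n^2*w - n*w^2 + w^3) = n^2*w - 7*n^2 + n*w^2 - w^3 + 36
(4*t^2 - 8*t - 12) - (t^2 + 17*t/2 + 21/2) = 3*t^2 - 33*t/2 - 45/2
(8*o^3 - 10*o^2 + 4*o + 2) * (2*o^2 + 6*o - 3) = 16*o^5 + 28*o^4 - 76*o^3 + 58*o^2 - 6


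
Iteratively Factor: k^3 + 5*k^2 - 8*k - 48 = (k - 3)*(k^2 + 8*k + 16) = (k - 3)*(k + 4)*(k + 4)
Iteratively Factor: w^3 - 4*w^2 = (w - 4)*(w^2) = w*(w - 4)*(w)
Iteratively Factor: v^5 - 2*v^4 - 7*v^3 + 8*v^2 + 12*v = (v)*(v^4 - 2*v^3 - 7*v^2 + 8*v + 12) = v*(v - 3)*(v^3 + v^2 - 4*v - 4) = v*(v - 3)*(v + 2)*(v^2 - v - 2) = v*(v - 3)*(v + 1)*(v + 2)*(v - 2)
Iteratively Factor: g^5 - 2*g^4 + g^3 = (g - 1)*(g^4 - g^3) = (g - 1)^2*(g^3) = g*(g - 1)^2*(g^2) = g^2*(g - 1)^2*(g)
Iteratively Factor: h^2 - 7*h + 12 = (h - 3)*(h - 4)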